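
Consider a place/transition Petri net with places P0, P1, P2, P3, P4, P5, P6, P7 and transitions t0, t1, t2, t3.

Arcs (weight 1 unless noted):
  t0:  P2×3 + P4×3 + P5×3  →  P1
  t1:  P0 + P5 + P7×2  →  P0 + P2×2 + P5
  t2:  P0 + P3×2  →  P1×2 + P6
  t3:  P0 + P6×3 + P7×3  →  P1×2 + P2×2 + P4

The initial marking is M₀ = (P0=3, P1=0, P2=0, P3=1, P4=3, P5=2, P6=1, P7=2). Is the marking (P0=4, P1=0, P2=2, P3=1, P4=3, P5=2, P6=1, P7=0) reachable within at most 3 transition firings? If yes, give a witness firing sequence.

NO — not reachable within 3 firings

depth 0: 1 marking
depth 1: 2 markings reached so far
depth 2: 2 markings reached so far
(frontier empty at depth 2; search complete)
target is not among the 2 markings reachable within 3 steps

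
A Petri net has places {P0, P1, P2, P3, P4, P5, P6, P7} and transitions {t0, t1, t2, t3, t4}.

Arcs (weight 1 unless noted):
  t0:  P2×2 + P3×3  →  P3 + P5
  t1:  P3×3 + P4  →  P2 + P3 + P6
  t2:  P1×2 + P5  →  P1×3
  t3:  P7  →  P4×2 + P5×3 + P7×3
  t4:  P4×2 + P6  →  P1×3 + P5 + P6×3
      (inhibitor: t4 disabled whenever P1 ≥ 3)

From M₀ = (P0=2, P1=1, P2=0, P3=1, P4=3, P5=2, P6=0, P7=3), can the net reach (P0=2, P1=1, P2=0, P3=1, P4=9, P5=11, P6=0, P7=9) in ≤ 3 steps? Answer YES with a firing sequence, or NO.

YES — reachable via ⟨t3, t3, t3⟩ (3 firings)

step 1: fire t3:  (P0=2, P1=1, P2=0, P3=1, P4=3, P5=2, P6=0, P7=3) → (P0=2, P1=1, P2=0, P3=1, P4=5, P5=5, P6=0, P7=5)
step 2: fire t3:  (P0=2, P1=1, P2=0, P3=1, P4=5, P5=5, P6=0, P7=5) → (P0=2, P1=1, P2=0, P3=1, P4=7, P5=8, P6=0, P7=7)
step 3: fire t3:  (P0=2, P1=1, P2=0, P3=1, P4=7, P5=8, P6=0, P7=7) → (P0=2, P1=1, P2=0, P3=1, P4=9, P5=11, P6=0, P7=9)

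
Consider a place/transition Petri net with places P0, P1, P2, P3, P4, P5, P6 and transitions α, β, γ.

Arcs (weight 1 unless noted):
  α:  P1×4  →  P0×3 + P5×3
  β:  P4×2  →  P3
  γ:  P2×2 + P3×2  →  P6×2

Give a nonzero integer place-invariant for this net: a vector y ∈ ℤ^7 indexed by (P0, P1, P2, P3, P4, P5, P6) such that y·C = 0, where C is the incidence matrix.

Incidence matrix C (rows=places, cols=transitions):
        α    β    γ
   P0   3    0    0
   P1  -4    0    0
   P2   0    0   -2
   P3   0    1   -2
   P4   0   -2    0
   P5   3    0    0
   P6   0    0    2

Candidate y = [4, 3, 0, 0, 0, 0, 0]; check y·C column-wise:
  col α: 4·3 + 3·-4 + 0·3 = 0
  col β: 4·0 + 3·0 + 0·1 + 0·-2 = 0
  col γ: 4·0 + 3·0 + 0·-2 + 0·-2 + 0·2 = 0

y = (P0:4, P1:3, P2:0, P3:0, P4:0, P5:0, P6:0)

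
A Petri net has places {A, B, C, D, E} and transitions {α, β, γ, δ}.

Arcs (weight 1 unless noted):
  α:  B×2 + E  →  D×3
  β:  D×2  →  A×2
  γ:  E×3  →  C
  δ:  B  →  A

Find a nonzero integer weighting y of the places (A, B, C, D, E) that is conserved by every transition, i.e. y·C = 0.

Incidence matrix C (rows=places, cols=transitions):
        α    β    γ    δ
    A   0    2    0    1
    B  -2    0    0   -1
    C   0    0    1    0
    D   3   -2    0    0
    E  -1    0   -3    0

Candidate y = [1, 1, 3, 1, 1]; check y·C column-wise:
  col α: 1·0 + 1·-2 + 3·0 + 1·3 + 1·-1 = 0
  col β: 1·2 + 1·0 + 3·0 + 1·-2 + 1·0 = 0
  col γ: 1·0 + 1·0 + 3·1 + 1·0 + 1·-3 = 0
  col δ: 1·1 + 1·-1 + 3·0 + 1·0 + 1·0 = 0

y = (A:1, B:1, C:3, D:1, E:1)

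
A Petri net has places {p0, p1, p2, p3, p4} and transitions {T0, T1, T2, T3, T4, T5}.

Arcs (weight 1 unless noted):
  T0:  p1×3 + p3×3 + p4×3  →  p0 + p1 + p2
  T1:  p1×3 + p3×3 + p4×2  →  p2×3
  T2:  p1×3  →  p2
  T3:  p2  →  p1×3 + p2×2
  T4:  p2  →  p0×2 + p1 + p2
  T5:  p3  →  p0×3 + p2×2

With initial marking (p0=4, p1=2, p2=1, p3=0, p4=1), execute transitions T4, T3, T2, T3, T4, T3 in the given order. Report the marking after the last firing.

step 1: fire T4:  (p0=4, p1=2, p2=1, p3=0, p4=1) → (p0=6, p1=3, p2=1, p3=0, p4=1)
step 2: fire T3:  (p0=6, p1=3, p2=1, p3=0, p4=1) → (p0=6, p1=6, p2=2, p3=0, p4=1)
step 3: fire T2:  (p0=6, p1=6, p2=2, p3=0, p4=1) → (p0=6, p1=3, p2=3, p3=0, p4=1)
step 4: fire T3:  (p0=6, p1=3, p2=3, p3=0, p4=1) → (p0=6, p1=6, p2=4, p3=0, p4=1)
step 5: fire T4:  (p0=6, p1=6, p2=4, p3=0, p4=1) → (p0=8, p1=7, p2=4, p3=0, p4=1)
step 6: fire T3:  (p0=8, p1=7, p2=4, p3=0, p4=1) → (p0=8, p1=10, p2=5, p3=0, p4=1)

(p0=8, p1=10, p2=5, p3=0, p4=1)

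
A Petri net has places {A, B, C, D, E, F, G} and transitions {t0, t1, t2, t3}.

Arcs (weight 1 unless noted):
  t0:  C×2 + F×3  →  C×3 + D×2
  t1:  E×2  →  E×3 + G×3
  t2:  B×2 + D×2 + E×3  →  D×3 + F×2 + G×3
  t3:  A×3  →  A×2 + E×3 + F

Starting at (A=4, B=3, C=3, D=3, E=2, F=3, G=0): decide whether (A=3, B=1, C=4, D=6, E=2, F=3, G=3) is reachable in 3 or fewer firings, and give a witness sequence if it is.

YES — reachable via ⟨t0, t3, t2⟩ (3 firings)

step 1: fire t0:  (A=4, B=3, C=3, D=3, E=2, F=3, G=0) → (A=4, B=3, C=4, D=5, E=2, F=0, G=0)
step 2: fire t3:  (A=4, B=3, C=4, D=5, E=2, F=0, G=0) → (A=3, B=3, C=4, D=5, E=5, F=1, G=0)
step 3: fire t2:  (A=3, B=3, C=4, D=5, E=5, F=1, G=0) → (A=3, B=1, C=4, D=6, E=2, F=3, G=3)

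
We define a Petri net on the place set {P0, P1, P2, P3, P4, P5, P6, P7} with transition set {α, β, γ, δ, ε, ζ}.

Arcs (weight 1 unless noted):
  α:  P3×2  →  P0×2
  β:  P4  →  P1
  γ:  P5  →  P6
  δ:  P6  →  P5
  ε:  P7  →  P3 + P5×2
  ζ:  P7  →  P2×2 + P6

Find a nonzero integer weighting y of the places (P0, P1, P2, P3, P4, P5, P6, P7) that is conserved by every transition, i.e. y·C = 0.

Incidence matrix C (rows=places, cols=transitions):
        α    β    γ    δ    ε    ζ
   P0   2    0    0    0    0    0
   P1   0    1    0    0    0    0
   P2   0    0    0    0    0    2
   P3  -2    0    0    0    1    0
   P4   0   -1    0    0    0    0
   P5   0    0   -1    1    2    0
   P6   0    0    1   -1    0    1
   P7   0    0    0    0   -1   -1

Candidate y = [0, 1, 0, 0, 1, 0, 0, 0]; check y·C column-wise:
  col α: 0·2 + 1·0 + 0·-2 + 1·0 = 0
  col β: 1·1 + 1·-1 = 0
  col γ: 1·0 + 1·0 + 0·-1 + 0·1 = 0
  col δ: 1·0 + 1·0 + 0·1 + 0·-1 = 0
  col ε: 1·0 + 0·1 + 1·0 + 0·2 + 0·-1 = 0
  col ζ: 1·0 + 0·2 + 1·0 + 0·1 + 0·-1 = 0

y = (P0:0, P1:1, P2:0, P3:0, P4:1, P5:0, P6:0, P7:0)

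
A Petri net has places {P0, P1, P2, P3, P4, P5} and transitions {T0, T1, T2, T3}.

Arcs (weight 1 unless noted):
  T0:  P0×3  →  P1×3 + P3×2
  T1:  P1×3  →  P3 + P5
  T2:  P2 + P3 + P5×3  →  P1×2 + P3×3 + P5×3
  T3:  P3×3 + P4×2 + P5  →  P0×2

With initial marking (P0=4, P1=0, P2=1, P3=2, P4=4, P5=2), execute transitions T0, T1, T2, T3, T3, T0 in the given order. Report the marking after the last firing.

(P0=2, P1=5, P2=0, P3=3, P4=0, P5=1)

step 1: fire T0:  (P0=4, P1=0, P2=1, P3=2, P4=4, P5=2) → (P0=1, P1=3, P2=1, P3=4, P4=4, P5=2)
step 2: fire T1:  (P0=1, P1=3, P2=1, P3=4, P4=4, P5=2) → (P0=1, P1=0, P2=1, P3=5, P4=4, P5=3)
step 3: fire T2:  (P0=1, P1=0, P2=1, P3=5, P4=4, P5=3) → (P0=1, P1=2, P2=0, P3=7, P4=4, P5=3)
step 4: fire T3:  (P0=1, P1=2, P2=0, P3=7, P4=4, P5=3) → (P0=3, P1=2, P2=0, P3=4, P4=2, P5=2)
step 5: fire T3:  (P0=3, P1=2, P2=0, P3=4, P4=2, P5=2) → (P0=5, P1=2, P2=0, P3=1, P4=0, P5=1)
step 6: fire T0:  (P0=5, P1=2, P2=0, P3=1, P4=0, P5=1) → (P0=2, P1=5, P2=0, P3=3, P4=0, P5=1)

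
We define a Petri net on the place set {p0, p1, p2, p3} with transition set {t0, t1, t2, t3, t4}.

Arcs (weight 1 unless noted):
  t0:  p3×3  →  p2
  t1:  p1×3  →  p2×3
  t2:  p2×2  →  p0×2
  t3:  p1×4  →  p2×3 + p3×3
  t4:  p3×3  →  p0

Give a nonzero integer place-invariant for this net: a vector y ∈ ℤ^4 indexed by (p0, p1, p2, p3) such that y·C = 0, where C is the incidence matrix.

y = (p0:3, p1:3, p2:3, p3:1)

Incidence matrix C (rows=places, cols=transitions):
       t0   t1   t2   t3   t4
   p0   0    0    2    0    1
   p1   0   -3    0   -4    0
   p2   1    3   -2    3    0
   p3  -3    0    0    3   -3

Candidate y = [3, 3, 3, 1]; check y·C column-wise:
  col t0: 3·0 + 3·0 + 3·1 + 1·-3 = 0
  col t1: 3·0 + 3·-3 + 3·3 + 1·0 = 0
  col t2: 3·2 + 3·0 + 3·-2 + 1·0 = 0
  col t3: 3·0 + 3·-4 + 3·3 + 1·3 = 0
  col t4: 3·1 + 3·0 + 3·0 + 1·-3 = 0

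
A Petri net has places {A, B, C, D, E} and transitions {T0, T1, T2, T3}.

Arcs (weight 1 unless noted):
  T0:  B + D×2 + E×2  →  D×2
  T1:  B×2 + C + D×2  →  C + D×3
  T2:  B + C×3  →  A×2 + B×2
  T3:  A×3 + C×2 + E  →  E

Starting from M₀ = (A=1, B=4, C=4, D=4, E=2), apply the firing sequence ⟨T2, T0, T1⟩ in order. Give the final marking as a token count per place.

step 1: fire T2:  (A=1, B=4, C=4, D=4, E=2) → (A=3, B=5, C=1, D=4, E=2)
step 2: fire T0:  (A=3, B=5, C=1, D=4, E=2) → (A=3, B=4, C=1, D=4, E=0)
step 3: fire T1:  (A=3, B=4, C=1, D=4, E=0) → (A=3, B=2, C=1, D=5, E=0)

(A=3, B=2, C=1, D=5, E=0)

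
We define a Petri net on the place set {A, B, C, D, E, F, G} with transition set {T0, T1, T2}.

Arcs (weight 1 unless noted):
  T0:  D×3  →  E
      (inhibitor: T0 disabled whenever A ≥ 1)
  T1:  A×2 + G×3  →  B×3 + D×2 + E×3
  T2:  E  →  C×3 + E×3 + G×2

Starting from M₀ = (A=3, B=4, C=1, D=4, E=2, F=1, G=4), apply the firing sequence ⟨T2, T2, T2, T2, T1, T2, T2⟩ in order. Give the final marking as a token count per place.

step 1: fire T2:  (A=3, B=4, C=1, D=4, E=2, F=1, G=4) → (A=3, B=4, C=4, D=4, E=4, F=1, G=6)
step 2: fire T2:  (A=3, B=4, C=4, D=4, E=4, F=1, G=6) → (A=3, B=4, C=7, D=4, E=6, F=1, G=8)
step 3: fire T2:  (A=3, B=4, C=7, D=4, E=6, F=1, G=8) → (A=3, B=4, C=10, D=4, E=8, F=1, G=10)
step 4: fire T2:  (A=3, B=4, C=10, D=4, E=8, F=1, G=10) → (A=3, B=4, C=13, D=4, E=10, F=1, G=12)
step 5: fire T1:  (A=3, B=4, C=13, D=4, E=10, F=1, G=12) → (A=1, B=7, C=13, D=6, E=13, F=1, G=9)
step 6: fire T2:  (A=1, B=7, C=13, D=6, E=13, F=1, G=9) → (A=1, B=7, C=16, D=6, E=15, F=1, G=11)
step 7: fire T2:  (A=1, B=7, C=16, D=6, E=15, F=1, G=11) → (A=1, B=7, C=19, D=6, E=17, F=1, G=13)

(A=1, B=7, C=19, D=6, E=17, F=1, G=13)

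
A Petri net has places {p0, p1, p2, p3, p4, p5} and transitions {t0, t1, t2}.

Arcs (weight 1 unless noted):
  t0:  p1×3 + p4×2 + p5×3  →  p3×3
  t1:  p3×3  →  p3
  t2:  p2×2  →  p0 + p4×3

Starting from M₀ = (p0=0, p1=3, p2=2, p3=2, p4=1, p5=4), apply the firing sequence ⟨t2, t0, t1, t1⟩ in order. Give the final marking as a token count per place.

step 1: fire t2:  (p0=0, p1=3, p2=2, p3=2, p4=1, p5=4) → (p0=1, p1=3, p2=0, p3=2, p4=4, p5=4)
step 2: fire t0:  (p0=1, p1=3, p2=0, p3=2, p4=4, p5=4) → (p0=1, p1=0, p2=0, p3=5, p4=2, p5=1)
step 3: fire t1:  (p0=1, p1=0, p2=0, p3=5, p4=2, p5=1) → (p0=1, p1=0, p2=0, p3=3, p4=2, p5=1)
step 4: fire t1:  (p0=1, p1=0, p2=0, p3=3, p4=2, p5=1) → (p0=1, p1=0, p2=0, p3=1, p4=2, p5=1)

(p0=1, p1=0, p2=0, p3=1, p4=2, p5=1)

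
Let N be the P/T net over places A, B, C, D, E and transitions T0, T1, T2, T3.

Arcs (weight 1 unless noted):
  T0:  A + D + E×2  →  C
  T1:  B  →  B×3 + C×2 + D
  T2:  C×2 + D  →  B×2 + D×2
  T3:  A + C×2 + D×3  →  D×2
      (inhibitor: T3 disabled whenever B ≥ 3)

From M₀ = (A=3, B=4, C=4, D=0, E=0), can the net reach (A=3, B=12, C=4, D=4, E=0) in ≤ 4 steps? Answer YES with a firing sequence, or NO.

YES — reachable via ⟨T1, T1, T2, T2⟩ (4 firings)

step 1: fire T1:  (A=3, B=4, C=4, D=0, E=0) → (A=3, B=6, C=6, D=1, E=0)
step 2: fire T1:  (A=3, B=6, C=6, D=1, E=0) → (A=3, B=8, C=8, D=2, E=0)
step 3: fire T2:  (A=3, B=8, C=8, D=2, E=0) → (A=3, B=10, C=6, D=3, E=0)
step 4: fire T2:  (A=3, B=10, C=6, D=3, E=0) → (A=3, B=12, C=4, D=4, E=0)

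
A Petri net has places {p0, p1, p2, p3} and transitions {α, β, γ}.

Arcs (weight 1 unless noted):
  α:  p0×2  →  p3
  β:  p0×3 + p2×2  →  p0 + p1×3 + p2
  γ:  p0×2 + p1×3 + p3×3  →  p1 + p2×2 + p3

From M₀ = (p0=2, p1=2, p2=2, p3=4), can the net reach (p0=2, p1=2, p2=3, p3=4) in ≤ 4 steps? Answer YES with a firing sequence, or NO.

NO — not reachable within 4 firings

depth 0: 1 marking
depth 1: 2 markings reached so far
depth 2: 2 markings reached so far
(frontier empty at depth 2; search complete)
target is not among the 2 markings reachable within 4 steps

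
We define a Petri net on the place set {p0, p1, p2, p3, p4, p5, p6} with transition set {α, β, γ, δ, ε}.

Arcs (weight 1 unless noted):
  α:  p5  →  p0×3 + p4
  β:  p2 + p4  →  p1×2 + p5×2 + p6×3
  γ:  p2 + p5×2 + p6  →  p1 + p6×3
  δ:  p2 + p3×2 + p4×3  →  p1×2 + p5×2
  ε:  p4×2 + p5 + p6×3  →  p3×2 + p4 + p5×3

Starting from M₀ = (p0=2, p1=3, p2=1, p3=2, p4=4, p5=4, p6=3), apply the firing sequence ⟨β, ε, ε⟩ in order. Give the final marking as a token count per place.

(p0=2, p1=5, p2=0, p3=6, p4=1, p5=10, p6=0)

step 1: fire β:  (p0=2, p1=3, p2=1, p3=2, p4=4, p5=4, p6=3) → (p0=2, p1=5, p2=0, p3=2, p4=3, p5=6, p6=6)
step 2: fire ε:  (p0=2, p1=5, p2=0, p3=2, p4=3, p5=6, p6=6) → (p0=2, p1=5, p2=0, p3=4, p4=2, p5=8, p6=3)
step 3: fire ε:  (p0=2, p1=5, p2=0, p3=4, p4=2, p5=8, p6=3) → (p0=2, p1=5, p2=0, p3=6, p4=1, p5=10, p6=0)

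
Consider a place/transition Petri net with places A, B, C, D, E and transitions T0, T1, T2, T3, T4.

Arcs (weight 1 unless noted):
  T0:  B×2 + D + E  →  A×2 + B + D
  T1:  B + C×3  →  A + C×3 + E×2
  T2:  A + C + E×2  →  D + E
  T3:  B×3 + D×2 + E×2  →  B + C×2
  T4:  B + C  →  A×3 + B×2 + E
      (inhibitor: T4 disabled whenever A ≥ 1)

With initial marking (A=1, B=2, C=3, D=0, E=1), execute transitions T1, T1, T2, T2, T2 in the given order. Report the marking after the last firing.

(A=0, B=0, C=0, D=3, E=2)

step 1: fire T1:  (A=1, B=2, C=3, D=0, E=1) → (A=2, B=1, C=3, D=0, E=3)
step 2: fire T1:  (A=2, B=1, C=3, D=0, E=3) → (A=3, B=0, C=3, D=0, E=5)
step 3: fire T2:  (A=3, B=0, C=3, D=0, E=5) → (A=2, B=0, C=2, D=1, E=4)
step 4: fire T2:  (A=2, B=0, C=2, D=1, E=4) → (A=1, B=0, C=1, D=2, E=3)
step 5: fire T2:  (A=1, B=0, C=1, D=2, E=3) → (A=0, B=0, C=0, D=3, E=2)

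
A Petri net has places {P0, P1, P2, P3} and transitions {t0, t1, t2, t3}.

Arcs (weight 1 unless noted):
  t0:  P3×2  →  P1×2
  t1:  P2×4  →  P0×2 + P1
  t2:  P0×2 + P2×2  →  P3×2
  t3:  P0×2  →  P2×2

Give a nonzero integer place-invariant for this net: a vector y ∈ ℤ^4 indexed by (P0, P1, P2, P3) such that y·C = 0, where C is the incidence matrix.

y = (P0:1, P1:2, P2:1, P3:2)

Incidence matrix C (rows=places, cols=transitions):
       t0   t1   t2   t3
   P0   0    2   -2   -2
   P1   2    1    0    0
   P2   0   -4   -2    2
   P3  -2    0    2    0

Candidate y = [1, 2, 1, 2]; check y·C column-wise:
  col t0: 1·0 + 2·2 + 1·0 + 2·-2 = 0
  col t1: 1·2 + 2·1 + 1·-4 + 2·0 = 0
  col t2: 1·-2 + 2·0 + 1·-2 + 2·2 = 0
  col t3: 1·-2 + 2·0 + 1·2 + 2·0 = 0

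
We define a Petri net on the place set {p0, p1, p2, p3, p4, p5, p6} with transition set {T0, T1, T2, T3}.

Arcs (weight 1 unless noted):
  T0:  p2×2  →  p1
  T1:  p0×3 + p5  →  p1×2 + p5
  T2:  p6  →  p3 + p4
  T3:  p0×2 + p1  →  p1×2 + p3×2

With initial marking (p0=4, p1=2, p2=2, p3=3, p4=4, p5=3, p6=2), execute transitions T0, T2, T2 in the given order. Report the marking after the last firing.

(p0=4, p1=3, p2=0, p3=5, p4=6, p5=3, p6=0)

step 1: fire T0:  (p0=4, p1=2, p2=2, p3=3, p4=4, p5=3, p6=2) → (p0=4, p1=3, p2=0, p3=3, p4=4, p5=3, p6=2)
step 2: fire T2:  (p0=4, p1=3, p2=0, p3=3, p4=4, p5=3, p6=2) → (p0=4, p1=3, p2=0, p3=4, p4=5, p5=3, p6=1)
step 3: fire T2:  (p0=4, p1=3, p2=0, p3=4, p4=5, p5=3, p6=1) → (p0=4, p1=3, p2=0, p3=5, p4=6, p5=3, p6=0)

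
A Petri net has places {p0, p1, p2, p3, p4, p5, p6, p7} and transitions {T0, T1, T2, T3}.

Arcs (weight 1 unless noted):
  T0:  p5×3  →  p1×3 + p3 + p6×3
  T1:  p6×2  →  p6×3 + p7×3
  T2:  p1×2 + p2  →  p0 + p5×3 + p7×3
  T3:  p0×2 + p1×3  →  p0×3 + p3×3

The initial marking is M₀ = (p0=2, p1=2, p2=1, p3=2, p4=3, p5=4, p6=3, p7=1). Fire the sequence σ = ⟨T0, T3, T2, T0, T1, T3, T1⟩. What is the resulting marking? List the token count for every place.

step 1: fire T0:  (p0=2, p1=2, p2=1, p3=2, p4=3, p5=4, p6=3, p7=1) → (p0=2, p1=5, p2=1, p3=3, p4=3, p5=1, p6=6, p7=1)
step 2: fire T3:  (p0=2, p1=5, p2=1, p3=3, p4=3, p5=1, p6=6, p7=1) → (p0=3, p1=2, p2=1, p3=6, p4=3, p5=1, p6=6, p7=1)
step 3: fire T2:  (p0=3, p1=2, p2=1, p3=6, p4=3, p5=1, p6=6, p7=1) → (p0=4, p1=0, p2=0, p3=6, p4=3, p5=4, p6=6, p7=4)
step 4: fire T0:  (p0=4, p1=0, p2=0, p3=6, p4=3, p5=4, p6=6, p7=4) → (p0=4, p1=3, p2=0, p3=7, p4=3, p5=1, p6=9, p7=4)
step 5: fire T1:  (p0=4, p1=3, p2=0, p3=7, p4=3, p5=1, p6=9, p7=4) → (p0=4, p1=3, p2=0, p3=7, p4=3, p5=1, p6=10, p7=7)
step 6: fire T3:  (p0=4, p1=3, p2=0, p3=7, p4=3, p5=1, p6=10, p7=7) → (p0=5, p1=0, p2=0, p3=10, p4=3, p5=1, p6=10, p7=7)
step 7: fire T1:  (p0=5, p1=0, p2=0, p3=10, p4=3, p5=1, p6=10, p7=7) → (p0=5, p1=0, p2=0, p3=10, p4=3, p5=1, p6=11, p7=10)

(p0=5, p1=0, p2=0, p3=10, p4=3, p5=1, p6=11, p7=10)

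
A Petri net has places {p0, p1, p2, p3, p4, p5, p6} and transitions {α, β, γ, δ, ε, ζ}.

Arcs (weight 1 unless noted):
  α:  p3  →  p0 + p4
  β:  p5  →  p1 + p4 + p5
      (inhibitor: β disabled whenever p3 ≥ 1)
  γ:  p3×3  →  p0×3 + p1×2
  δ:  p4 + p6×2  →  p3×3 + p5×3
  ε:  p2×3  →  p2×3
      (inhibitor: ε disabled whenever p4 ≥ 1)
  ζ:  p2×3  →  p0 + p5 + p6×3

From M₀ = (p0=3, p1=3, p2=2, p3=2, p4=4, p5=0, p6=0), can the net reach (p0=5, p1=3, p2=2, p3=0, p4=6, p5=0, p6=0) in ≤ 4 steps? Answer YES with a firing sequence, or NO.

step 1: fire α:  (p0=3, p1=3, p2=2, p3=2, p4=4, p5=0, p6=0) → (p0=4, p1=3, p2=2, p3=1, p4=5, p5=0, p6=0)
step 2: fire α:  (p0=4, p1=3, p2=2, p3=1, p4=5, p5=0, p6=0) → (p0=5, p1=3, p2=2, p3=0, p4=6, p5=0, p6=0)

YES — reachable via ⟨α, α⟩ (2 firings)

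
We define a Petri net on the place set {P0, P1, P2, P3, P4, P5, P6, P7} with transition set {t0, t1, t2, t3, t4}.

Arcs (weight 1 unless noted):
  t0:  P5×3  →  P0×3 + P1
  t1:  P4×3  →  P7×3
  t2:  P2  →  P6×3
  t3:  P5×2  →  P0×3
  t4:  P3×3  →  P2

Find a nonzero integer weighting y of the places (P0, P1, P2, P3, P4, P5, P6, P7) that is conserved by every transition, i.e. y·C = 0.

y = (P0:2, P1:3, P2:0, P3:0, P4:0, P5:3, P6:0, P7:0)

Incidence matrix C (rows=places, cols=transitions):
       t0   t1   t2   t3   t4
   P0   3    0    0    3    0
   P1   1    0    0    0    0
   P2   0    0   -1    0    1
   P3   0    0    0    0   -3
   P4   0   -3    0    0    0
   P5  -3    0    0   -2    0
   P6   0    0    3    0    0
   P7   0    3    0    0    0

Candidate y = [2, 3, 0, 0, 0, 3, 0, 0]; check y·C column-wise:
  col t0: 2·3 + 3·1 + 3·-3 = 0
  col t1: 2·0 + 3·0 + 0·-3 + 3·0 + 0·3 = 0
  col t2: 2·0 + 3·0 + 0·-1 + 3·0 + 0·3 = 0
  col t3: 2·3 + 3·0 + 3·-2 = 0
  col t4: 2·0 + 3·0 + 0·1 + 0·-3 + 3·0 = 0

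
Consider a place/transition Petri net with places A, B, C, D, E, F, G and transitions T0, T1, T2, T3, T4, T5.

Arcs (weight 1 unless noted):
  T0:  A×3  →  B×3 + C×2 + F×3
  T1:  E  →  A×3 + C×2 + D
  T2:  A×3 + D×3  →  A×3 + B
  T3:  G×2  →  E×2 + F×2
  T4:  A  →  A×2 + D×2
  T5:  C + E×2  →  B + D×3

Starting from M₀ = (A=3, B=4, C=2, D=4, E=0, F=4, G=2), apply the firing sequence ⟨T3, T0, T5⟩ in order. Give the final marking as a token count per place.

(A=0, B=8, C=3, D=7, E=0, F=9, G=0)

step 1: fire T3:  (A=3, B=4, C=2, D=4, E=0, F=4, G=2) → (A=3, B=4, C=2, D=4, E=2, F=6, G=0)
step 2: fire T0:  (A=3, B=4, C=2, D=4, E=2, F=6, G=0) → (A=0, B=7, C=4, D=4, E=2, F=9, G=0)
step 3: fire T5:  (A=0, B=7, C=4, D=4, E=2, F=9, G=0) → (A=0, B=8, C=3, D=7, E=0, F=9, G=0)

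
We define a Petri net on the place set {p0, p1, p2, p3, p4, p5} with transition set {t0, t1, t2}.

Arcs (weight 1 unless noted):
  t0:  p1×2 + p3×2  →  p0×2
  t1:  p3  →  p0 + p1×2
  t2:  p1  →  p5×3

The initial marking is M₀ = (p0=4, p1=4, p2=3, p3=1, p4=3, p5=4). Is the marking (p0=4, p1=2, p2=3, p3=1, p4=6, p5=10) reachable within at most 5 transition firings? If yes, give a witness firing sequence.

depth 0: 1 marking
depth 1: 3 markings reached so far
depth 2: 5 markings reached so far
depth 3: 7 markings reached so far
depth 4: 9 markings reached so far
depth 5: 10 markings reached so far
target is not among the 10 markings reachable within 5 steps

NO — not reachable within 5 firings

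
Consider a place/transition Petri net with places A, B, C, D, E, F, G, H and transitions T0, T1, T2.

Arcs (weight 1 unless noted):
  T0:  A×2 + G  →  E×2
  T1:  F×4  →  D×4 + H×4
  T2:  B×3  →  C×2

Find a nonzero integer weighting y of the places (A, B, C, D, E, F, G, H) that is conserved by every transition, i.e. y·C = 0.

y = (A:0, B:2, C:3, D:0, E:0, F:0, G:0, H:0)

Incidence matrix C (rows=places, cols=transitions):
       T0   T1   T2
    A  -2    0    0
    B   0    0   -3
    C   0    0    2
    D   0    4    0
    E   2    0    0
    F   0   -4    0
    G  -1    0    0
    H   0    4    0

Candidate y = [0, 2, 3, 0, 0, 0, 0, 0]; check y·C column-wise:
  col T0: 0·-2 + 2·0 + 3·0 + 0·2 + 0·-1 = 0
  col T1: 2·0 + 3·0 + 0·4 + 0·-4 + 0·4 = 0
  col T2: 2·-3 + 3·2 = 0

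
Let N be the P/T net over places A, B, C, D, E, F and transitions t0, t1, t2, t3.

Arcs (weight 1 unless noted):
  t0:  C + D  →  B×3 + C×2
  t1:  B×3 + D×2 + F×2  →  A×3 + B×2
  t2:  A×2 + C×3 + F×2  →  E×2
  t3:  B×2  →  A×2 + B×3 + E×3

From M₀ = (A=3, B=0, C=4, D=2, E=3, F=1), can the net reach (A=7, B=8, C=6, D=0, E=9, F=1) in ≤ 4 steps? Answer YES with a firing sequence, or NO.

step 1: fire t0:  (A=3, B=0, C=4, D=2, E=3, F=1) → (A=3, B=3, C=5, D=1, E=3, F=1)
step 2: fire t0:  (A=3, B=3, C=5, D=1, E=3, F=1) → (A=3, B=6, C=6, D=0, E=3, F=1)
step 3: fire t3:  (A=3, B=6, C=6, D=0, E=3, F=1) → (A=5, B=7, C=6, D=0, E=6, F=1)
step 4: fire t3:  (A=5, B=7, C=6, D=0, E=6, F=1) → (A=7, B=8, C=6, D=0, E=9, F=1)

YES — reachable via ⟨t0, t0, t3, t3⟩ (4 firings)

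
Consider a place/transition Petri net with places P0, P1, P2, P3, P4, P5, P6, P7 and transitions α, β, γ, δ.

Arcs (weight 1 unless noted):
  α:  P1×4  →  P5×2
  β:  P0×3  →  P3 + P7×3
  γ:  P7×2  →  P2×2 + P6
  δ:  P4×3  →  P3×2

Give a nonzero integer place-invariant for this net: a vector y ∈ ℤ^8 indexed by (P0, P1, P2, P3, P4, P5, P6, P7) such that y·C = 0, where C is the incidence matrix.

y = (P0:1, P1:0, P2:0, P3:3, P4:2, P5:0, P6:0, P7:0)

Incidence matrix C (rows=places, cols=transitions):
        α    β    γ    δ
   P0   0   -3    0    0
   P1  -4    0    0    0
   P2   0    0    2    0
   P3   0    1    0    2
   P4   0    0    0   -3
   P5   2    0    0    0
   P6   0    0    1    0
   P7   0    3   -2    0

Candidate y = [1, 0, 0, 3, 2, 0, 0, 0]; check y·C column-wise:
  col α: 1·0 + 0·-4 + 3·0 + 2·0 + 0·2 = 0
  col β: 1·-3 + 3·1 + 2·0 + 0·3 = 0
  col γ: 1·0 + 0·2 + 3·0 + 2·0 + 0·1 + 0·-2 = 0
  col δ: 1·0 + 3·2 + 2·-3 = 0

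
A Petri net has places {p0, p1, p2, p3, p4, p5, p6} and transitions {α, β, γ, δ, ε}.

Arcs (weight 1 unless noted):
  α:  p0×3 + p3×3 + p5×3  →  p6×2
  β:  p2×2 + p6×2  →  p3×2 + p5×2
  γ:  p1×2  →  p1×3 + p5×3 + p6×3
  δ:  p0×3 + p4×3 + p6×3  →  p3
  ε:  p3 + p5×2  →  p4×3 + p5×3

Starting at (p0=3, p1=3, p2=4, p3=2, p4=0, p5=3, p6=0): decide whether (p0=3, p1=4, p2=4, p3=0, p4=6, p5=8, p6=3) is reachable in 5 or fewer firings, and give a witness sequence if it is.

step 1: fire γ:  (p0=3, p1=3, p2=4, p3=2, p4=0, p5=3, p6=0) → (p0=3, p1=4, p2=4, p3=2, p4=0, p5=6, p6=3)
step 2: fire ε:  (p0=3, p1=4, p2=4, p3=2, p4=0, p5=6, p6=3) → (p0=3, p1=4, p2=4, p3=1, p4=3, p5=7, p6=3)
step 3: fire ε:  (p0=3, p1=4, p2=4, p3=1, p4=3, p5=7, p6=3) → (p0=3, p1=4, p2=4, p3=0, p4=6, p5=8, p6=3)

YES — reachable via ⟨γ, ε, ε⟩ (3 firings)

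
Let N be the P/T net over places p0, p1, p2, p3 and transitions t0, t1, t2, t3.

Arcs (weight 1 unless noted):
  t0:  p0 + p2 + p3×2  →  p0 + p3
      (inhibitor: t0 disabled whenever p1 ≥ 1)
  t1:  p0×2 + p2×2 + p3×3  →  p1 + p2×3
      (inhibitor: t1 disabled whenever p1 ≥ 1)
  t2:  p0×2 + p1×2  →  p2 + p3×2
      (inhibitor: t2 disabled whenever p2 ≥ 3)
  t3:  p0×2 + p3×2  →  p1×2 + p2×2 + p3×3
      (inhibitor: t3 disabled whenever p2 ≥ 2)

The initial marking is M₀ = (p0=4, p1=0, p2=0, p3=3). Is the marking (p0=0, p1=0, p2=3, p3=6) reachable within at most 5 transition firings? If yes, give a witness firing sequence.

step 1: fire t3:  (p0=4, p1=0, p2=0, p3=3) → (p0=2, p1=2, p2=2, p3=4)
step 2: fire t2:  (p0=2, p1=2, p2=2, p3=4) → (p0=0, p1=0, p2=3, p3=6)

YES — reachable via ⟨t3, t2⟩ (2 firings)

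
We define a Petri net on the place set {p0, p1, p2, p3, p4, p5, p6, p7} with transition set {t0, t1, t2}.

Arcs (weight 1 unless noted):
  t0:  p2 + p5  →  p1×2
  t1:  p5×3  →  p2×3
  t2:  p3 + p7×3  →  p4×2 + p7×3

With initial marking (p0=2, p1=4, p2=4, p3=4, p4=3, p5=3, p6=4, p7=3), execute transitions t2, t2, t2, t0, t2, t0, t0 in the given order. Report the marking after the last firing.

(p0=2, p1=10, p2=1, p3=0, p4=11, p5=0, p6=4, p7=3)

step 1: fire t2:  (p0=2, p1=4, p2=4, p3=4, p4=3, p5=3, p6=4, p7=3) → (p0=2, p1=4, p2=4, p3=3, p4=5, p5=3, p6=4, p7=3)
step 2: fire t2:  (p0=2, p1=4, p2=4, p3=3, p4=5, p5=3, p6=4, p7=3) → (p0=2, p1=4, p2=4, p3=2, p4=7, p5=3, p6=4, p7=3)
step 3: fire t2:  (p0=2, p1=4, p2=4, p3=2, p4=7, p5=3, p6=4, p7=3) → (p0=2, p1=4, p2=4, p3=1, p4=9, p5=3, p6=4, p7=3)
step 4: fire t0:  (p0=2, p1=4, p2=4, p3=1, p4=9, p5=3, p6=4, p7=3) → (p0=2, p1=6, p2=3, p3=1, p4=9, p5=2, p6=4, p7=3)
step 5: fire t2:  (p0=2, p1=6, p2=3, p3=1, p4=9, p5=2, p6=4, p7=3) → (p0=2, p1=6, p2=3, p3=0, p4=11, p5=2, p6=4, p7=3)
step 6: fire t0:  (p0=2, p1=6, p2=3, p3=0, p4=11, p5=2, p6=4, p7=3) → (p0=2, p1=8, p2=2, p3=0, p4=11, p5=1, p6=4, p7=3)
step 7: fire t0:  (p0=2, p1=8, p2=2, p3=0, p4=11, p5=1, p6=4, p7=3) → (p0=2, p1=10, p2=1, p3=0, p4=11, p5=0, p6=4, p7=3)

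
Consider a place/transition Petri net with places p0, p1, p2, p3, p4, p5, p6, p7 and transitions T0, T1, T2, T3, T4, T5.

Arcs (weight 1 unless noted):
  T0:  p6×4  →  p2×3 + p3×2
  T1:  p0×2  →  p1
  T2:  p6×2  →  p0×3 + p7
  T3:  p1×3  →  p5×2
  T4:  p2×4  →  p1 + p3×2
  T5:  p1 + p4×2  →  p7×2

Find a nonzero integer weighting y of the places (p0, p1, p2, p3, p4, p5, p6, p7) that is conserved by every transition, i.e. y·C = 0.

Incidence matrix C (rows=places, cols=transitions):
       T0   T1   T2   T3   T4   T5
   p0   0   -2    3    0    0    0
   p1   0    1    0   -3    1   -1
   p2   3    0    0    0   -4    0
   p3   2    0    0    0    2    0
   p4   0    0    0    0    0   -2
   p5   0    0    0    2    0    0
   p6  -4    0   -2    0    0    0
   p7   0    0    1    0    0    2

Candidate y = [14, 28, 16, 18, -14, 42, 21, 0]; check y·C column-wise:
  col T0: 14·0 + 28·0 + 16·3 + 18·2 + -14·0 + 42·0 + 21·-4 = 0
  col T1: 14·-2 + 28·1 + 16·0 + 18·0 + -14·0 + 42·0 + 21·0 = 0
  col T2: 14·3 + 28·0 + 16·0 + 18·0 + -14·0 + 42·0 + 21·-2 + 0·1 = 0
  col T3: 14·0 + 28·-3 + 16·0 + 18·0 + -14·0 + 42·2 + 21·0 = 0
  col T4: 14·0 + 28·1 + 16·-4 + 18·2 + -14·0 + 42·0 + 21·0 = 0
  col T5: 14·0 + 28·-1 + 16·0 + 18·0 + -14·-2 + 42·0 + 21·0 + 0·2 = 0

y = (p0:14, p1:28, p2:16, p3:18, p4:-14, p5:42, p6:21, p7:0)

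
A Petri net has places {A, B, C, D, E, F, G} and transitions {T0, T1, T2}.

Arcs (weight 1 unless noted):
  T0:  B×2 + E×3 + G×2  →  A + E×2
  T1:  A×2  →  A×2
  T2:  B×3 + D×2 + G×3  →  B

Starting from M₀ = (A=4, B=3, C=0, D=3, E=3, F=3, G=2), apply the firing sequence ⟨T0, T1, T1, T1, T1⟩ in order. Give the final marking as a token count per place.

step 1: fire T0:  (A=4, B=3, C=0, D=3, E=3, F=3, G=2) → (A=5, B=1, C=0, D=3, E=2, F=3, G=0)
step 2: fire T1:  (A=5, B=1, C=0, D=3, E=2, F=3, G=0) → (A=5, B=1, C=0, D=3, E=2, F=3, G=0)
step 3: fire T1:  (A=5, B=1, C=0, D=3, E=2, F=3, G=0) → (A=5, B=1, C=0, D=3, E=2, F=3, G=0)
step 4: fire T1:  (A=5, B=1, C=0, D=3, E=2, F=3, G=0) → (A=5, B=1, C=0, D=3, E=2, F=3, G=0)
step 5: fire T1:  (A=5, B=1, C=0, D=3, E=2, F=3, G=0) → (A=5, B=1, C=0, D=3, E=2, F=3, G=0)

(A=5, B=1, C=0, D=3, E=2, F=3, G=0)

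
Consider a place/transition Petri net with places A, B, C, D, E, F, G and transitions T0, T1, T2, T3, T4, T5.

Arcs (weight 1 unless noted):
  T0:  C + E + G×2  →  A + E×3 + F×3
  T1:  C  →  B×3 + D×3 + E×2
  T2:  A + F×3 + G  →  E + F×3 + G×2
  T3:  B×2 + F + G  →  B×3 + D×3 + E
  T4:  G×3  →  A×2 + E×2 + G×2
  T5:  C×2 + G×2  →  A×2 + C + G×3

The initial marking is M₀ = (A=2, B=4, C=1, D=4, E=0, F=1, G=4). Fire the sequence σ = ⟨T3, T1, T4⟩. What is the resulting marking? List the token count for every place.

step 1: fire T3:  (A=2, B=4, C=1, D=4, E=0, F=1, G=4) → (A=2, B=5, C=1, D=7, E=1, F=0, G=3)
step 2: fire T1:  (A=2, B=5, C=1, D=7, E=1, F=0, G=3) → (A=2, B=8, C=0, D=10, E=3, F=0, G=3)
step 3: fire T4:  (A=2, B=8, C=0, D=10, E=3, F=0, G=3) → (A=4, B=8, C=0, D=10, E=5, F=0, G=2)

(A=4, B=8, C=0, D=10, E=5, F=0, G=2)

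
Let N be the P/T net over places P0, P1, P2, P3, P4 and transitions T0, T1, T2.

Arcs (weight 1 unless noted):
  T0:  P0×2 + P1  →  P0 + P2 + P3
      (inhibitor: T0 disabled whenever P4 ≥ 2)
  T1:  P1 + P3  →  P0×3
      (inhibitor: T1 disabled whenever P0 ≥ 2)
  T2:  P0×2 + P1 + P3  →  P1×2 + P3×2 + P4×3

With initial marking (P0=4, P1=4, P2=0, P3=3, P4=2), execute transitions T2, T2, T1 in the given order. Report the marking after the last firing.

(P0=3, P1=5, P2=0, P3=4, P4=8)

step 1: fire T2:  (P0=4, P1=4, P2=0, P3=3, P4=2) → (P0=2, P1=5, P2=0, P3=4, P4=5)
step 2: fire T2:  (P0=2, P1=5, P2=0, P3=4, P4=5) → (P0=0, P1=6, P2=0, P3=5, P4=8)
step 3: fire T1:  (P0=0, P1=6, P2=0, P3=5, P4=8) → (P0=3, P1=5, P2=0, P3=4, P4=8)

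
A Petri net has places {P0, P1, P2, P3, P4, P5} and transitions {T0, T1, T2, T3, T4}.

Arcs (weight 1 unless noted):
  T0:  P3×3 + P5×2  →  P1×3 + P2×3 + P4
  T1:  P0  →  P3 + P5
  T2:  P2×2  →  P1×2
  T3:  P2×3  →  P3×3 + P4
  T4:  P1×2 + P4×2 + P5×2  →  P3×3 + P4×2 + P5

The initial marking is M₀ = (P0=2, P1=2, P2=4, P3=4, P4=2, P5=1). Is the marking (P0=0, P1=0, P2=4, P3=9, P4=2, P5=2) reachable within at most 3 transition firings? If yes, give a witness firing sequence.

YES — reachable via ⟨T1, T1, T4⟩ (3 firings)

step 1: fire T1:  (P0=2, P1=2, P2=4, P3=4, P4=2, P5=1) → (P0=1, P1=2, P2=4, P3=5, P4=2, P5=2)
step 2: fire T1:  (P0=1, P1=2, P2=4, P3=5, P4=2, P5=2) → (P0=0, P1=2, P2=4, P3=6, P4=2, P5=3)
step 3: fire T4:  (P0=0, P1=2, P2=4, P3=6, P4=2, P5=3) → (P0=0, P1=0, P2=4, P3=9, P4=2, P5=2)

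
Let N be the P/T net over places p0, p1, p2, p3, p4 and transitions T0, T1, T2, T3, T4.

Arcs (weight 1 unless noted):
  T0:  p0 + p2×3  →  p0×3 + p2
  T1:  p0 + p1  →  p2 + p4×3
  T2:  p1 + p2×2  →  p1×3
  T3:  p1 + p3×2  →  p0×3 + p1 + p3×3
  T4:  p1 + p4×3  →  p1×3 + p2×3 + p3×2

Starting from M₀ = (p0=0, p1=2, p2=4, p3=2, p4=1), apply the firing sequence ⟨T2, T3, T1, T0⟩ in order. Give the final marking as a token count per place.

step 1: fire T2:  (p0=0, p1=2, p2=4, p3=2, p4=1) → (p0=0, p1=4, p2=2, p3=2, p4=1)
step 2: fire T3:  (p0=0, p1=4, p2=2, p3=2, p4=1) → (p0=3, p1=4, p2=2, p3=3, p4=1)
step 3: fire T1:  (p0=3, p1=4, p2=2, p3=3, p4=1) → (p0=2, p1=3, p2=3, p3=3, p4=4)
step 4: fire T0:  (p0=2, p1=3, p2=3, p3=3, p4=4) → (p0=4, p1=3, p2=1, p3=3, p4=4)

(p0=4, p1=3, p2=1, p3=3, p4=4)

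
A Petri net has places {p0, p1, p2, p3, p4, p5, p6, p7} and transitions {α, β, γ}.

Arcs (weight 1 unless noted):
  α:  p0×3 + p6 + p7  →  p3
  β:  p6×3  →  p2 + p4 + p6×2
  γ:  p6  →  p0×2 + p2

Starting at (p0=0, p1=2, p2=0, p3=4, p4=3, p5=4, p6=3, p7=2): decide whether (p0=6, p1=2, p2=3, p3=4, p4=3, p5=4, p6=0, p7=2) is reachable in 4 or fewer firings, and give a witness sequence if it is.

YES — reachable via ⟨γ, γ, γ⟩ (3 firings)

step 1: fire γ:  (p0=0, p1=2, p2=0, p3=4, p4=3, p5=4, p6=3, p7=2) → (p0=2, p1=2, p2=1, p3=4, p4=3, p5=4, p6=2, p7=2)
step 2: fire γ:  (p0=2, p1=2, p2=1, p3=4, p4=3, p5=4, p6=2, p7=2) → (p0=4, p1=2, p2=2, p3=4, p4=3, p5=4, p6=1, p7=2)
step 3: fire γ:  (p0=4, p1=2, p2=2, p3=4, p4=3, p5=4, p6=1, p7=2) → (p0=6, p1=2, p2=3, p3=4, p4=3, p5=4, p6=0, p7=2)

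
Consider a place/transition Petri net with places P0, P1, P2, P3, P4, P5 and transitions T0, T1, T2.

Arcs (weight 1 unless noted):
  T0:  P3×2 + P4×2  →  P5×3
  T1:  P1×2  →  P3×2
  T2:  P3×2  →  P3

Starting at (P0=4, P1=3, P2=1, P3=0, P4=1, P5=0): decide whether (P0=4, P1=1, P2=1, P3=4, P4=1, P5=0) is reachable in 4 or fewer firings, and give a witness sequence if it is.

NO — not reachable within 4 firings

depth 0: 1 marking
depth 1: 2 markings reached so far
depth 2: 3 markings reached so far
depth 3: 3 markings reached so far
(frontier empty at depth 3; search complete)
target is not among the 3 markings reachable within 4 steps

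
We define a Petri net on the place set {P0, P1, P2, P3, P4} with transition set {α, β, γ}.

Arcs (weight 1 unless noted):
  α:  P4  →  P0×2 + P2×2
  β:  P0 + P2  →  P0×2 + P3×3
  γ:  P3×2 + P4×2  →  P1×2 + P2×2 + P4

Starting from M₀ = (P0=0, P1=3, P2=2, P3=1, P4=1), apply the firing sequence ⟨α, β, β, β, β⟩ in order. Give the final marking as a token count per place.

step 1: fire α:  (P0=0, P1=3, P2=2, P3=1, P4=1) → (P0=2, P1=3, P2=4, P3=1, P4=0)
step 2: fire β:  (P0=2, P1=3, P2=4, P3=1, P4=0) → (P0=3, P1=3, P2=3, P3=4, P4=0)
step 3: fire β:  (P0=3, P1=3, P2=3, P3=4, P4=0) → (P0=4, P1=3, P2=2, P3=7, P4=0)
step 4: fire β:  (P0=4, P1=3, P2=2, P3=7, P4=0) → (P0=5, P1=3, P2=1, P3=10, P4=0)
step 5: fire β:  (P0=5, P1=3, P2=1, P3=10, P4=0) → (P0=6, P1=3, P2=0, P3=13, P4=0)

(P0=6, P1=3, P2=0, P3=13, P4=0)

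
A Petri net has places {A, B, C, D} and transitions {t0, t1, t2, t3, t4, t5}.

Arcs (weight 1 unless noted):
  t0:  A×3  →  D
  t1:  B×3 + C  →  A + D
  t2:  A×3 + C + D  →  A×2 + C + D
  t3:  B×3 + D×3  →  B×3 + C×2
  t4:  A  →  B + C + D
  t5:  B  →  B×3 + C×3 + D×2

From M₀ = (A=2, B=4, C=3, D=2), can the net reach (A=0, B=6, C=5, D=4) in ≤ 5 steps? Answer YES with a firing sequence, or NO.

step 1: fire t4:  (A=2, B=4, C=3, D=2) → (A=1, B=5, C=4, D=3)
step 2: fire t4:  (A=1, B=5, C=4, D=3) → (A=0, B=6, C=5, D=4)

YES — reachable via ⟨t4, t4⟩ (2 firings)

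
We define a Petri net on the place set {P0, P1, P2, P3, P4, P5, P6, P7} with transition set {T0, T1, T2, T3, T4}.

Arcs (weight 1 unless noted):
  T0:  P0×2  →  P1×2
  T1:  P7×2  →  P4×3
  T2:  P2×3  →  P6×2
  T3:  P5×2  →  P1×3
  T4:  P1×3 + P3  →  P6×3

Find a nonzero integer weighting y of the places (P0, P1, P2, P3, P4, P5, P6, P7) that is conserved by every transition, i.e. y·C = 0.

y = (P0:2, P1:2, P2:0, P3:-6, P4:0, P5:3, P6:0, P7:0)

Incidence matrix C (rows=places, cols=transitions):
       T0   T1   T2   T3   T4
   P0  -2    0    0    0    0
   P1   2    0    0    3   -3
   P2   0    0   -3    0    0
   P3   0    0    0    0   -1
   P4   0    3    0    0    0
   P5   0    0    0   -2    0
   P6   0    0    2    0    3
   P7   0   -2    0    0    0

Candidate y = [2, 2, 0, -6, 0, 3, 0, 0]; check y·C column-wise:
  col T0: 2·-2 + 2·2 + -6·0 + 3·0 = 0
  col T1: 2·0 + 2·0 + -6·0 + 0·3 + 3·0 + 0·-2 = 0
  col T2: 2·0 + 2·0 + 0·-3 + -6·0 + 3·0 + 0·2 = 0
  col T3: 2·0 + 2·3 + -6·0 + 3·-2 = 0
  col T4: 2·0 + 2·-3 + -6·-1 + 3·0 + 0·3 = 0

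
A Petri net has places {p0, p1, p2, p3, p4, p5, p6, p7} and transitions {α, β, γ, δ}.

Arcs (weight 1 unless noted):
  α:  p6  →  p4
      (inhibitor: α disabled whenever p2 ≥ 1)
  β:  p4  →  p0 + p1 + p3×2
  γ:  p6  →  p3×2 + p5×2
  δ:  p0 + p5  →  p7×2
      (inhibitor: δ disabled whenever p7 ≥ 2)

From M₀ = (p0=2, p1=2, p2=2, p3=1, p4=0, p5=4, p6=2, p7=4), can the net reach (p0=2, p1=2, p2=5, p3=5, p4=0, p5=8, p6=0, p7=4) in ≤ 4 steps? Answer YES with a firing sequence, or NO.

NO — not reachable within 4 firings

depth 0: 1 marking
depth 1: 2 markings reached so far
depth 2: 3 markings reached so far
depth 3: 3 markings reached so far
(frontier empty at depth 3; search complete)
target is not among the 3 markings reachable within 4 steps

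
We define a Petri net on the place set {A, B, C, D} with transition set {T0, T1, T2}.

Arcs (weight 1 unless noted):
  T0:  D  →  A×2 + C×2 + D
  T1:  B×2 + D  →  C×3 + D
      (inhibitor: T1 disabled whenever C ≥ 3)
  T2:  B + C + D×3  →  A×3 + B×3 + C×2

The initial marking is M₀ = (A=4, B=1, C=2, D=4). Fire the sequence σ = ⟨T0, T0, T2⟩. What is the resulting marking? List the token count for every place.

step 1: fire T0:  (A=4, B=1, C=2, D=4) → (A=6, B=1, C=4, D=4)
step 2: fire T0:  (A=6, B=1, C=4, D=4) → (A=8, B=1, C=6, D=4)
step 3: fire T2:  (A=8, B=1, C=6, D=4) → (A=11, B=3, C=7, D=1)

(A=11, B=3, C=7, D=1)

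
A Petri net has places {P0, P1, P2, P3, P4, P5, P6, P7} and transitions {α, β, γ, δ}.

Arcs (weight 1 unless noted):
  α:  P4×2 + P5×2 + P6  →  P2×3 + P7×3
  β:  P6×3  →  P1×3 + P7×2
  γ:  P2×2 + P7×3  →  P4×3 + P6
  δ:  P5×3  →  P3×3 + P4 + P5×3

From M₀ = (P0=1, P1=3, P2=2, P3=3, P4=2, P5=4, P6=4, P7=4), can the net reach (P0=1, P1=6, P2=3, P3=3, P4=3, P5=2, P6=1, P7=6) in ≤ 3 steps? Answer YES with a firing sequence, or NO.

YES — reachable via ⟨α, β, γ⟩ (3 firings)

step 1: fire α:  (P0=1, P1=3, P2=2, P3=3, P4=2, P5=4, P6=4, P7=4) → (P0=1, P1=3, P2=5, P3=3, P4=0, P5=2, P6=3, P7=7)
step 2: fire β:  (P0=1, P1=3, P2=5, P3=3, P4=0, P5=2, P6=3, P7=7) → (P0=1, P1=6, P2=5, P3=3, P4=0, P5=2, P6=0, P7=9)
step 3: fire γ:  (P0=1, P1=6, P2=5, P3=3, P4=0, P5=2, P6=0, P7=9) → (P0=1, P1=6, P2=3, P3=3, P4=3, P5=2, P6=1, P7=6)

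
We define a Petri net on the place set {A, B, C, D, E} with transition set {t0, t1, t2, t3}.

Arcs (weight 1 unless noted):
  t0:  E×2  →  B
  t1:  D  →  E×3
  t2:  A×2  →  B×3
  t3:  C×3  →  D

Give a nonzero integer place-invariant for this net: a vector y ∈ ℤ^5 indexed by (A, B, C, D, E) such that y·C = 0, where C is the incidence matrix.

Incidence matrix C (rows=places, cols=transitions):
       t0   t1   t2   t3
    A   0    0   -2    0
    B   1    0    3    0
    C   0    0    0   -3
    D   0   -1    0    1
    E  -2    3    0    0

Candidate y = [3, 2, 1, 3, 1]; check y·C column-wise:
  col t0: 3·0 + 2·1 + 1·0 + 3·0 + 1·-2 = 0
  col t1: 3·0 + 2·0 + 1·0 + 3·-1 + 1·3 = 0
  col t2: 3·-2 + 2·3 + 1·0 + 3·0 + 1·0 = 0
  col t3: 3·0 + 2·0 + 1·-3 + 3·1 + 1·0 = 0

y = (A:3, B:2, C:1, D:3, E:1)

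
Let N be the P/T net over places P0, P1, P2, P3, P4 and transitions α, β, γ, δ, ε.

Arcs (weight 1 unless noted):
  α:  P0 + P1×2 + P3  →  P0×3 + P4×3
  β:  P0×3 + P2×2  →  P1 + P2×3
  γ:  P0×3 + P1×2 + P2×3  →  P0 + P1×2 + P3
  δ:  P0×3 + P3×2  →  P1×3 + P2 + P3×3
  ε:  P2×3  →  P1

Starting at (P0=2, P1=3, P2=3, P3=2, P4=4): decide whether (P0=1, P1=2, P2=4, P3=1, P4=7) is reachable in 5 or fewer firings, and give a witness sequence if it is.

YES — reachable via ⟨α, β⟩ (2 firings)

step 1: fire α:  (P0=2, P1=3, P2=3, P3=2, P4=4) → (P0=4, P1=1, P2=3, P3=1, P4=7)
step 2: fire β:  (P0=4, P1=1, P2=3, P3=1, P4=7) → (P0=1, P1=2, P2=4, P3=1, P4=7)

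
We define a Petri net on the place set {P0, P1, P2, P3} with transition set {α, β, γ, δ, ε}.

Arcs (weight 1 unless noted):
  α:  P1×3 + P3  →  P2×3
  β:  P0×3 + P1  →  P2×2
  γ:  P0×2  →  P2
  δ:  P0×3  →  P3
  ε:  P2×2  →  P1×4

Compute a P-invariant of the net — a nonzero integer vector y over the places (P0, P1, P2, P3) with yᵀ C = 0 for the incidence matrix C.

y = (P0:1, P1:1, P2:2, P3:3)

Incidence matrix C (rows=places, cols=transitions):
        α    β    γ    δ    ε
   P0   0   -3   -2   -3    0
   P1  -3   -1    0    0    4
   P2   3    2    1    0   -2
   P3  -1    0    0    1    0

Candidate y = [1, 1, 2, 3]; check y·C column-wise:
  col α: 1·0 + 1·-3 + 2·3 + 3·-1 = 0
  col β: 1·-3 + 1·-1 + 2·2 + 3·0 = 0
  col γ: 1·-2 + 1·0 + 2·1 + 3·0 = 0
  col δ: 1·-3 + 1·0 + 2·0 + 3·1 = 0
  col ε: 1·0 + 1·4 + 2·-2 + 3·0 = 0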